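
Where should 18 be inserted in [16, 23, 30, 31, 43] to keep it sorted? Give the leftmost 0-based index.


List is sorted: [16, 23, 30, 31, 43]
We need the leftmost position where 18 can be inserted, i.e. the first index whose element is >= 18 (or the end of the list if none is).
Binary search with low=0, high=5 (0-based indices):
  low=0, high=5, mid=2: a[2]=30 >= 18, so high = 2
  low=0, high=2, mid=1: a[1]=23 >= 18, so high = 1
  low=0, high=1, mid=0: a[0]=16 < 18, so low = 1
Now low = high = 1, so the insertion index is 1.
Final answer: 1


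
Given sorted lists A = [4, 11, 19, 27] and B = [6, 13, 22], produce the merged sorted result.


List A: [4, 11, 19, 27]
List B: [6, 13, 22]
Repeatedly compare the front elements and take the smaller:
  4 vs 6 -> take 4
  11 vs 6 -> take 6
  11 vs 13 -> take 11
  19 vs 13 -> take 13
  19 vs 22 -> take 19
  27 vs 22 -> take 22
  B is exhausted; append the rest of A: [27]
Final answer: [4, 6, 11, 13, 19, 22, 27]


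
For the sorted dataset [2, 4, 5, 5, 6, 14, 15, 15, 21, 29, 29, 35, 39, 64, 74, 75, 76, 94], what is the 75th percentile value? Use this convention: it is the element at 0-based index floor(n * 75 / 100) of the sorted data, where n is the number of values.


The dataset has n = 18 elements.
Index = floor(18 * 75 / 100) = floor(1350 / 100) = floor(13.5) = 13
Counting from index 0 in the sorted data, the element at index 13 is 64.
Final answer: 64


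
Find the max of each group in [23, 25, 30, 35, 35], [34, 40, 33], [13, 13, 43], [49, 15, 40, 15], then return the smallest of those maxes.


Find max of each group:
  Group 1: [23, 25, 30, 35, 35] -> max = 35
  Group 2: [34, 40, 33] -> max = 40
  Group 3: [13, 13, 43] -> max = 43
  Group 4: [49, 15, 40, 15] -> max = 49
Maxes: [35, 40, 43, 49]
Minimum of maxes = 35
Final answer: 35


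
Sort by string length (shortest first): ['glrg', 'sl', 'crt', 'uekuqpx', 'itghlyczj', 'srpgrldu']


Compute lengths:
  'glrg' has length 4
  'sl' has length 2
  'crt' has length 3
  'uekuqpx' has length 7
  'itghlyczj' has length 9
  'srpgrldu' has length 8
Lengths in increasing order: 2 < 3 < 4 < 7 < 8 < 9
Listing the words in that order gives the answer.
Final answer: ['sl', 'crt', 'glrg', 'uekuqpx', 'srpgrldu', 'itghlyczj']


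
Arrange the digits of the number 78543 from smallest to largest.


The number 78543 has digits: 7, 8, 5, 4, 3
Sorted: 3, 4, 5, 7, 8
Joining the sorted digits gives the result.
Final answer: 34578


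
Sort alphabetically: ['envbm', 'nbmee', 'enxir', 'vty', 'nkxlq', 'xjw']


Compare strings character by character (the first differing letter decides):
  'envbm' < 'enxir' since 'v' < 'x' at position 3
  'enxir' < 'nbmee' since 'e' < 'n' at position 1
  'nbmee' < 'nkxlq' since 'b' < 'k' at position 2
  'nkxlq' < 'vty' since 'n' < 'v' at position 1
  'vty' < 'xjw' since 'v' < 'x' at position 1
Chaining these comparisons gives the alphabetical order.
Final answer: ['envbm', 'enxir', 'nbmee', 'nkxlq', 'vty', 'xjw']


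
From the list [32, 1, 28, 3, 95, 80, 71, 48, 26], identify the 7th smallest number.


Sort ascending: [1, 3, 26, 28, 32, 48, 71, 80, 95]
The 7th element (1-indexed) is at index 6.
Value = 71
Final answer: 71


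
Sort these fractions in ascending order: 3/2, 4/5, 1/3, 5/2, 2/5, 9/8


Convert to decimal for comparison:
  3/2 = 1.5
  4/5 = 0.8
  1/3 = 0.3333
  5/2 = 2.5
  2/5 = 0.4
  9/8 = 1.125
Decimals in increasing order: 0.3333 < 0.4 < 0.8 < 1.125 < 1.5 < 2.5
Writing each back as its fraction gives the sorted order.
Final answer: 1/3, 2/5, 4/5, 9/8, 3/2, 5/2


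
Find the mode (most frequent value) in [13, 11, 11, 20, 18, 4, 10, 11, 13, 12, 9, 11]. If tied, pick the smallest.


Count the frequency of each value:
  4 appears 1 time(s)
  9 appears 1 time(s)
  10 appears 1 time(s)
  11 appears 4 time(s)
  12 appears 1 time(s)
  13 appears 2 time(s)
  18 appears 1 time(s)
  20 appears 1 time(s)
Maximum frequency is 4.
Only 11 reaches that frequency, so it is the mode.
Final answer: 11


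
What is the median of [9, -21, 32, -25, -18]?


First, sort the list: [-25, -21, -18, 9, 32]
The list has 5 elements (odd count).
The middle index is 2 (0-based), and the element there is -18.
Final answer: -18


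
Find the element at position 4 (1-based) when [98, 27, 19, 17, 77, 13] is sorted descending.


Sort descending: [98, 77, 27, 19, 17, 13]
The 4th element (1-indexed) is at index 3.
Value = 19
Final answer: 19


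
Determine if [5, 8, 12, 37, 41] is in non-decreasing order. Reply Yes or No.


Check consecutive pairs:
  5 <= 8? True
  8 <= 12? True
  12 <= 37? True
  37 <= 41? True
Every consecutive pair is in order, so the list is non-decreasing.
Final answer: Yes


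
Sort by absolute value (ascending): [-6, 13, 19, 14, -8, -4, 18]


Compute absolute values:
  |-6| = 6
  |13| = 13
  |19| = 19
  |14| = 14
  |-8| = 8
  |-4| = 4
  |18| = 18
Absolute values in increasing order: 4 < 6 < 8 < 13 < 14 < 18 < 19
Listing the original numbers in that order gives the answer.
Final answer: [-4, -6, -8, 13, 14, 18, 19]


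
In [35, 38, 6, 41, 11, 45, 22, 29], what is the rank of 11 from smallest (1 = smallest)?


Sort ascending: [6, 11, 22, 29, 35, 38, 41, 45]
Find 11 in the sorted list.
11 is at position 2 (1-indexed).
Final answer: 2


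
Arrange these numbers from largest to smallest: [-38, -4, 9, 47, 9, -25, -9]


Original list: [-38, -4, 9, 47, 9, -25, -9]
Repeatedly take the largest remaining element:
  Remaining [-38, -4, 9, 47, 9, -25, -9] -> largest is 47
  Remaining [-38, -4, 9, 9, -25, -9] -> largest is 9
  Remaining [-38, -4, 9, -25, -9] -> largest is 9
  Remaining [-38, -4, -25, -9] -> largest is -4
  Remaining [-38, -25, -9] -> largest is -9
  Remaining [-38, -25] -> largest is -25
  Remaining [-38] -> largest is -38
Collecting the picks in order gives the descending list.
Final answer: [47, 9, 9, -4, -9, -25, -38]


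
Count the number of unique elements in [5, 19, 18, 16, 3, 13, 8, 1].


List all unique values:
Distinct values: [1, 3, 5, 8, 13, 16, 18, 19]
Count = 8
Final answer: 8


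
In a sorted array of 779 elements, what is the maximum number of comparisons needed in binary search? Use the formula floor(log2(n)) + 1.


Binary search halves the search space each step.
Maximum comparisons = floor(log2(779)) + 1
log2(779) = 9.6055
floor(log2(779)) = 9, so 9 + 1 = 10
Final answer: 10


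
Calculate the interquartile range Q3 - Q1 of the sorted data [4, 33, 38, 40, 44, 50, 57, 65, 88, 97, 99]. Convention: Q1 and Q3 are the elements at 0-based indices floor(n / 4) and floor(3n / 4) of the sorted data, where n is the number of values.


The data has n = 11 elements.
Q1 index = floor(11 / 4) = floor(2.75) = 2; Q3 index = floor(3 * 11 / 4) = floor(8.25) = 8
Q1 = element at index 2 = 38
Q3 = element at index 8 = 88
IQR = 88 - 38 = 50
Final answer: 50


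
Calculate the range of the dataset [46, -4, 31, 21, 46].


Maximum value: 46
Minimum value: -4
Range = 46 - (-4) = 50
Final answer: 50


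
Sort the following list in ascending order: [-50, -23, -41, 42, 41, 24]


Original list: [-50, -23, -41, 42, 41, 24]
Repeatedly take the smallest remaining element:
  Remaining [-50, -23, -41, 42, 41, 24] -> smallest is -50
  Remaining [-23, -41, 42, 41, 24] -> smallest is -41
  Remaining [-23, 42, 41, 24] -> smallest is -23
  Remaining [42, 41, 24] -> smallest is 24
  Remaining [42, 41] -> smallest is 41
  Remaining [42] -> smallest is 42
Collecting the picks in order gives the sorted list.
Final answer: [-50, -41, -23, 24, 41, 42]


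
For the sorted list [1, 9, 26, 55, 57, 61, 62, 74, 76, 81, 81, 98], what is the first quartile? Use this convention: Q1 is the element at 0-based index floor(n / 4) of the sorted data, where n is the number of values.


The list has n = 12 elements.
Q1 index = floor(12 / 4) = floor(3) = 3
Counting from index 0 in the sorted data, the element at index 3 is 55.
Final answer: 55


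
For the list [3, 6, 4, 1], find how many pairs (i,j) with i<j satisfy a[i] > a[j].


For each element, count the later elements that are smaller than it:
  3 (index 0): smaller elements after it = [1] -> 1
  6 (index 1): smaller elements after it = [4, 1] -> 2
  4 (index 2): smaller elements after it = [1] -> 1
Total inversions = 1 + 2 + 1 = 4
Final answer: 4


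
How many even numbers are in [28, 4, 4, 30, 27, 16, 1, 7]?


Check each element:
  28 is even
  4 is even
  4 is even
  30 is even
  27 is odd
  16 is even
  1 is odd
  7 is odd
Evens: [28, 4, 4, 30, 16]
Count of evens = 5
Final answer: 5


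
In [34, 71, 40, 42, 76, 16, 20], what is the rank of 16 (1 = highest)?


Sort descending: [76, 71, 42, 40, 34, 20, 16]
Find 16 in the sorted list.
16 is at position 7.
Final answer: 7


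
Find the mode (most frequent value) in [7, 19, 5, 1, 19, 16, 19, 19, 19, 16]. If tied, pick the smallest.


Count the frequency of each value:
  1 appears 1 time(s)
  5 appears 1 time(s)
  7 appears 1 time(s)
  16 appears 2 time(s)
  19 appears 5 time(s)
Maximum frequency is 5.
Only 19 reaches that frequency, so it is the mode.
Final answer: 19


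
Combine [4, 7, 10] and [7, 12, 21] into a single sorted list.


List A: [4, 7, 10]
List B: [7, 12, 21]
Repeatedly compare the front elements and take the smaller:
  4 vs 7 -> take 4
  7 vs 7 -> take 7
  10 vs 7 -> take 7
  10 vs 12 -> take 10
  A is exhausted; append the rest of B: [12, 21]
Final answer: [4, 7, 7, 10, 12, 21]


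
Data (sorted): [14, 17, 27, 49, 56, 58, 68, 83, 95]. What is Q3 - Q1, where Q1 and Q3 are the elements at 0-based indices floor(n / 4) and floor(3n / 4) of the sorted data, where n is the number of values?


The data has n = 9 elements.
Q1 index = floor(9 / 4) = floor(2.25) = 2; Q3 index = floor(3 * 9 / 4) = floor(6.75) = 6
Q1 = element at index 2 = 27
Q3 = element at index 6 = 68
IQR = 68 - 27 = 41
Final answer: 41


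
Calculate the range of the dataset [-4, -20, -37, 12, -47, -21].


Maximum value: 12
Minimum value: -47
Range = 12 - (-47) = 59
Final answer: 59


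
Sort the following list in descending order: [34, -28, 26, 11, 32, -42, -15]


Original list: [34, -28, 26, 11, 32, -42, -15]
Repeatedly take the largest remaining element:
  Remaining [34, -28, 26, 11, 32, -42, -15] -> largest is 34
  Remaining [-28, 26, 11, 32, -42, -15] -> largest is 32
  Remaining [-28, 26, 11, -42, -15] -> largest is 26
  Remaining [-28, 11, -42, -15] -> largest is 11
  Remaining [-28, -42, -15] -> largest is -15
  Remaining [-28, -42] -> largest is -28
  Remaining [-42] -> largest is -42
Collecting the picks in order gives the descending list.
Final answer: [34, 32, 26, 11, -15, -28, -42]


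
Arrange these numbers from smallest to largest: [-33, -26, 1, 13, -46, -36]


Original list: [-33, -26, 1, 13, -46, -36]
Repeatedly take the smallest remaining element:
  Remaining [-33, -26, 1, 13, -46, -36] -> smallest is -46
  Remaining [-33, -26, 1, 13, -36] -> smallest is -36
  Remaining [-33, -26, 1, 13] -> smallest is -33
  Remaining [-26, 1, 13] -> smallest is -26
  Remaining [1, 13] -> smallest is 1
  Remaining [13] -> smallest is 13
Collecting the picks in order gives the sorted list.
Final answer: [-46, -36, -33, -26, 1, 13]


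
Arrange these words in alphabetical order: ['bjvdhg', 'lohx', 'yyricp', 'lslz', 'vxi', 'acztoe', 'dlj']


Compare strings character by character (the first differing letter decides):
  'acztoe' < 'bjvdhg' since 'a' < 'b' at position 1
  'bjvdhg' < 'dlj' since 'b' < 'd' at position 1
  'dlj' < 'lohx' since 'd' < 'l' at position 1
  'lohx' < 'lslz' since 'o' < 's' at position 2
  'lslz' < 'vxi' since 'l' < 'v' at position 1
  'vxi' < 'yyricp' since 'v' < 'y' at position 1
Chaining these comparisons gives the alphabetical order.
Final answer: ['acztoe', 'bjvdhg', 'dlj', 'lohx', 'lslz', 'vxi', 'yyricp']


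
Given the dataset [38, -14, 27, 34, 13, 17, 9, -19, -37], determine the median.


First, sort the list: [-37, -19, -14, 9, 13, 17, 27, 34, 38]
The list has 9 elements (odd count).
The middle index is 4 (0-based), and the element there is 13.
Final answer: 13


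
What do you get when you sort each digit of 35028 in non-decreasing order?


The number 35028 has digits: 3, 5, 0, 2, 8
Sorted: 0, 2, 3, 5, 8
Joining the sorted digits gives the result.
Final answer: 02358


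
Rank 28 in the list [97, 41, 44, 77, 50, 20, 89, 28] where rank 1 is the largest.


Sort descending: [97, 89, 77, 50, 44, 41, 28, 20]
Find 28 in the sorted list.
28 is at position 7.
Final answer: 7


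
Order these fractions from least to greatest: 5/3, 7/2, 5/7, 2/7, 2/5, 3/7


Convert to decimal for comparison:
  5/3 = 1.6667
  7/2 = 3.5
  5/7 = 0.7143
  2/7 = 0.2857
  2/5 = 0.4
  3/7 = 0.4286
Decimals in increasing order: 0.2857 < 0.4 < 0.4286 < 0.7143 < 1.6667 < 3.5
Writing each back as its fraction gives the sorted order.
Final answer: 2/7, 2/5, 3/7, 5/7, 5/3, 7/2


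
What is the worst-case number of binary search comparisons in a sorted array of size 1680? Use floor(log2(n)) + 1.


Binary search halves the search space each step.
Maximum comparisons = floor(log2(1680)) + 1
log2(1680) = 10.7142
floor(log2(1680)) = 10, so 10 + 1 = 11
Final answer: 11


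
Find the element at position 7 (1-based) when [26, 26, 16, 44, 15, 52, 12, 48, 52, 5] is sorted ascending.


Sort ascending: [5, 12, 15, 16, 26, 26, 44, 48, 52, 52]
The 7th element (1-indexed) is at index 6.
Value = 44
Final answer: 44


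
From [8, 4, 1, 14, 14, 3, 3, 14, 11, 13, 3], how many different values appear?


List all unique values:
Distinct values: [1, 3, 4, 8, 11, 13, 14]
Count = 7
Final answer: 7


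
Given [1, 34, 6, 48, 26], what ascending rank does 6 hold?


Sort ascending: [1, 6, 26, 34, 48]
Find 6 in the sorted list.
6 is at position 2 (1-indexed).
Final answer: 2


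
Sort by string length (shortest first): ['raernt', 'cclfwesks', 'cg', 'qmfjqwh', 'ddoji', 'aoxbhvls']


Compute lengths:
  'raernt' has length 6
  'cclfwesks' has length 9
  'cg' has length 2
  'qmfjqwh' has length 7
  'ddoji' has length 5
  'aoxbhvls' has length 8
Lengths in increasing order: 2 < 5 < 6 < 7 < 8 < 9
Listing the words in that order gives the answer.
Final answer: ['cg', 'ddoji', 'raernt', 'qmfjqwh', 'aoxbhvls', 'cclfwesks']


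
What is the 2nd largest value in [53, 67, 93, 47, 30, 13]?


Sort descending: [93, 67, 53, 47, 30, 13]
The 2nd element (1-indexed) is at index 1.
Value = 67
Final answer: 67


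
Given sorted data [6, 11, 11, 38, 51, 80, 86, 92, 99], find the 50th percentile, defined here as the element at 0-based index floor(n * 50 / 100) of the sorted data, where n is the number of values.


The dataset has n = 9 elements.
Index = floor(9 * 50 / 100) = floor(450 / 100) = floor(4.5) = 4
Counting from index 0 in the sorted data, the element at index 4 is 51.
Final answer: 51


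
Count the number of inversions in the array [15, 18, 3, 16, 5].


For each element, count the later elements that are smaller than it:
  15 (index 0): smaller elements after it = [3, 5] -> 2
  18 (index 1): smaller elements after it = [3, 16, 5] -> 3
  3 (index 2): smaller elements after it = [] -> 0
  16 (index 3): smaller elements after it = [5] -> 1
Total inversions = 2 + 3 + 0 + 1 = 6
Final answer: 6


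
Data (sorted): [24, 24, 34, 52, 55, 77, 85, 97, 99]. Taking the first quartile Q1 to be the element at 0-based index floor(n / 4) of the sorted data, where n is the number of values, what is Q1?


The list has n = 9 elements.
Q1 index = floor(9 / 4) = floor(2.25) = 2
Counting from index 0 in the sorted data, the element at index 2 is 34.
Final answer: 34


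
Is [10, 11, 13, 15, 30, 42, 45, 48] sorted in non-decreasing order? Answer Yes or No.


Check consecutive pairs:
  10 <= 11? True
  11 <= 13? True
  13 <= 15? True
  15 <= 30? True
  30 <= 42? True
  42 <= 45? True
  45 <= 48? True
Every consecutive pair is in order, so the list is non-decreasing.
Final answer: Yes


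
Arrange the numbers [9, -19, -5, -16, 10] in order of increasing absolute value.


Compute absolute values:
  |9| = 9
  |-19| = 19
  |-5| = 5
  |-16| = 16
  |10| = 10
Absolute values in increasing order: 5 < 9 < 10 < 16 < 19
Listing the original numbers in that order gives the answer.
Final answer: [-5, 9, 10, -16, -19]


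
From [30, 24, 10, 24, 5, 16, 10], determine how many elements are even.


Check each element:
  30 is even
  24 is even
  10 is even
  24 is even
  5 is odd
  16 is even
  10 is even
Evens: [30, 24, 10, 24, 16, 10]
Count of evens = 6
Final answer: 6


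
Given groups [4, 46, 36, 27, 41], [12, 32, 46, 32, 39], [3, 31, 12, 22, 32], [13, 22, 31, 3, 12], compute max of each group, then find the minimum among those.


Find max of each group:
  Group 1: [4, 46, 36, 27, 41] -> max = 46
  Group 2: [12, 32, 46, 32, 39] -> max = 46
  Group 3: [3, 31, 12, 22, 32] -> max = 32
  Group 4: [13, 22, 31, 3, 12] -> max = 31
Maxes: [46, 46, 32, 31]
Minimum of maxes = 31
Final answer: 31


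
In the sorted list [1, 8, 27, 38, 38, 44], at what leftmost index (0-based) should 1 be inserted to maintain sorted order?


List is sorted: [1, 8, 27, 38, 38, 44]
We need the leftmost position where 1 can be inserted, i.e. the first index whose element is >= 1 (or the end of the list if none is).
Binary search with low=0, high=6 (0-based indices):
  low=0, high=6, mid=3: a[3]=38 >= 1, so high = 3
  low=0, high=3, mid=1: a[1]=8 >= 1, so high = 1
  low=0, high=1, mid=0: a[0]=1 >= 1, so high = 0
Now low = high = 0, so the insertion index is 0.
Final answer: 0


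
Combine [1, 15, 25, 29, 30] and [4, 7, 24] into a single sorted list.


List A: [1, 15, 25, 29, 30]
List B: [4, 7, 24]
Repeatedly compare the front elements and take the smaller:
  1 vs 4 -> take 1
  15 vs 4 -> take 4
  15 vs 7 -> take 7
  15 vs 24 -> take 15
  25 vs 24 -> take 24
  B is exhausted; append the rest of A: [25, 29, 30]
Final answer: [1, 4, 7, 15, 24, 25, 29, 30]


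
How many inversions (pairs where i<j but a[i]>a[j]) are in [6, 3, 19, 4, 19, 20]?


For each element, count the later elements that are smaller than it:
  6 (index 0): smaller elements after it = [3, 4] -> 2
  3 (index 1): smaller elements after it = [] -> 0
  19 (index 2): smaller elements after it = [4] -> 1
  4 (index 3): smaller elements after it = [] -> 0
  19 (index 4): smaller elements after it = [] -> 0
Total inversions = 2 + 0 + 1 + 0 + 0 = 3
Final answer: 3


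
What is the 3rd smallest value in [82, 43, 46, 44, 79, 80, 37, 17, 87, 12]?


Sort ascending: [12, 17, 37, 43, 44, 46, 79, 80, 82, 87]
The 3rd element (1-indexed) is at index 2.
Value = 37
Final answer: 37


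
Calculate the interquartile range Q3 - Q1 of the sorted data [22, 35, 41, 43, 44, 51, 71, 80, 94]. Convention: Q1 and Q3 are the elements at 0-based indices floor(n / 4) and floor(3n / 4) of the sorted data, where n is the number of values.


The data has n = 9 elements.
Q1 index = floor(9 / 4) = floor(2.25) = 2; Q3 index = floor(3 * 9 / 4) = floor(6.75) = 6
Q1 = element at index 2 = 41
Q3 = element at index 6 = 71
IQR = 71 - 41 = 30
Final answer: 30


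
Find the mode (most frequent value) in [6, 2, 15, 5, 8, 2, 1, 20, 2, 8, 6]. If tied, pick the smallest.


Count the frequency of each value:
  1 appears 1 time(s)
  2 appears 3 time(s)
  5 appears 1 time(s)
  6 appears 2 time(s)
  8 appears 2 time(s)
  15 appears 1 time(s)
  20 appears 1 time(s)
Maximum frequency is 3.
Only 2 reaches that frequency, so it is the mode.
Final answer: 2


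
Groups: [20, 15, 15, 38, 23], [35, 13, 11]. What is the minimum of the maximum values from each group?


Find max of each group:
  Group 1: [20, 15, 15, 38, 23] -> max = 38
  Group 2: [35, 13, 11] -> max = 35
Maxes: [38, 35]
Minimum of maxes = 35
Final answer: 35


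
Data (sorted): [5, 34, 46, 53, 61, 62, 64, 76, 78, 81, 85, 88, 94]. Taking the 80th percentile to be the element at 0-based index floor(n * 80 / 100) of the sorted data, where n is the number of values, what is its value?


The dataset has n = 13 elements.
Index = floor(13 * 80 / 100) = floor(1040 / 100) = floor(10.4) = 10
Counting from index 0 in the sorted data, the element at index 10 is 85.
Final answer: 85


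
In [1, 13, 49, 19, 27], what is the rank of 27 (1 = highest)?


Sort descending: [49, 27, 19, 13, 1]
Find 27 in the sorted list.
27 is at position 2.
Final answer: 2


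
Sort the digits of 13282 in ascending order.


The number 13282 has digits: 1, 3, 2, 8, 2
Sorted: 1, 2, 2, 3, 8
Joining the sorted digits gives the result.
Final answer: 12238


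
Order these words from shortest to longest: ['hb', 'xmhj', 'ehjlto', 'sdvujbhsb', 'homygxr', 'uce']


Compute lengths:
  'hb' has length 2
  'xmhj' has length 4
  'ehjlto' has length 6
  'sdvujbhsb' has length 9
  'homygxr' has length 7
  'uce' has length 3
Lengths in increasing order: 2 < 3 < 4 < 6 < 7 < 9
Listing the words in that order gives the answer.
Final answer: ['hb', 'uce', 'xmhj', 'ehjlto', 'homygxr', 'sdvujbhsb']


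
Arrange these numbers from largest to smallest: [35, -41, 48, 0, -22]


Original list: [35, -41, 48, 0, -22]
Repeatedly take the largest remaining element:
  Remaining [35, -41, 48, 0, -22] -> largest is 48
  Remaining [35, -41, 0, -22] -> largest is 35
  Remaining [-41, 0, -22] -> largest is 0
  Remaining [-41, -22] -> largest is -22
  Remaining [-41] -> largest is -41
Collecting the picks in order gives the descending list.
Final answer: [48, 35, 0, -22, -41]


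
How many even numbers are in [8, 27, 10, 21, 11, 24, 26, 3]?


Check each element:
  8 is even
  27 is odd
  10 is even
  21 is odd
  11 is odd
  24 is even
  26 is even
  3 is odd
Evens: [8, 10, 24, 26]
Count of evens = 4
Final answer: 4


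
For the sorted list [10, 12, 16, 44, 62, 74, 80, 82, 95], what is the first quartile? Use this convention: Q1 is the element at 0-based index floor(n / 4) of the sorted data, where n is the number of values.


The list has n = 9 elements.
Q1 index = floor(9 / 4) = floor(2.25) = 2
Counting from index 0 in the sorted data, the element at index 2 is 16.
Final answer: 16


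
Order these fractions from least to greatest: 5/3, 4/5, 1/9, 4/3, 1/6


Convert to decimal for comparison:
  5/3 = 1.6667
  4/5 = 0.8
  1/9 = 0.1111
  4/3 = 1.3333
  1/6 = 0.1667
Decimals in increasing order: 0.1111 < 0.1667 < 0.8 < 1.3333 < 1.6667
Writing each back as its fraction gives the sorted order.
Final answer: 1/9, 1/6, 4/5, 4/3, 5/3


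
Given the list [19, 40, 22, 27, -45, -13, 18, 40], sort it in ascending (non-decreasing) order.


Original list: [19, 40, 22, 27, -45, -13, 18, 40]
Repeatedly take the smallest remaining element:
  Remaining [19, 40, 22, 27, -45, -13, 18, 40] -> smallest is -45
  Remaining [19, 40, 22, 27, -13, 18, 40] -> smallest is -13
  Remaining [19, 40, 22, 27, 18, 40] -> smallest is 18
  Remaining [19, 40, 22, 27, 40] -> smallest is 19
  Remaining [40, 22, 27, 40] -> smallest is 22
  Remaining [40, 27, 40] -> smallest is 27
  Remaining [40, 40] -> smallest is 40
  Remaining [40] -> smallest is 40
Collecting the picks in order gives the sorted list.
Final answer: [-45, -13, 18, 19, 22, 27, 40, 40]


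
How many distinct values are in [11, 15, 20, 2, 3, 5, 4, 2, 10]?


List all unique values:
Distinct values: [2, 3, 4, 5, 10, 11, 15, 20]
Count = 8
Final answer: 8


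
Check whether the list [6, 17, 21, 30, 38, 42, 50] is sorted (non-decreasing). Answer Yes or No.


Check consecutive pairs:
  6 <= 17? True
  17 <= 21? True
  21 <= 30? True
  30 <= 38? True
  38 <= 42? True
  42 <= 50? True
Every consecutive pair is in order, so the list is non-decreasing.
Final answer: Yes


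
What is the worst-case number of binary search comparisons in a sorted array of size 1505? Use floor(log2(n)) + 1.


Binary search halves the search space each step.
Maximum comparisons = floor(log2(1505)) + 1
log2(1505) = 10.5555
floor(log2(1505)) = 10, so 10 + 1 = 11
Final answer: 11


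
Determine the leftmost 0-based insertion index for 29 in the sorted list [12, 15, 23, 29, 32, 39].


List is sorted: [12, 15, 23, 29, 32, 39]
We need the leftmost position where 29 can be inserted, i.e. the first index whose element is >= 29 (or the end of the list if none is).
Binary search with low=0, high=6 (0-based indices):
  low=0, high=6, mid=3: a[3]=29 >= 29, so high = 3
  low=0, high=3, mid=1: a[1]=15 < 29, so low = 2
  low=2, high=3, mid=2: a[2]=23 < 29, so low = 3
Now low = high = 3, so the insertion index is 3.
Final answer: 3


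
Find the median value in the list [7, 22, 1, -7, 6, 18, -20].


First, sort the list: [-20, -7, 1, 6, 7, 18, 22]
The list has 7 elements (odd count).
The middle index is 3 (0-based), and the element there is 6.
Final answer: 6


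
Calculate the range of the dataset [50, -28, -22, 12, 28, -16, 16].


Maximum value: 50
Minimum value: -28
Range = 50 - (-28) = 78
Final answer: 78


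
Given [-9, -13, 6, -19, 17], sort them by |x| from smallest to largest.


Compute absolute values:
  |-9| = 9
  |-13| = 13
  |6| = 6
  |-19| = 19
  |17| = 17
Absolute values in increasing order: 6 < 9 < 13 < 17 < 19
Listing the original numbers in that order gives the answer.
Final answer: [6, -9, -13, 17, -19]


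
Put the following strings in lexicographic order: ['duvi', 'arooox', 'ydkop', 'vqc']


Compare strings character by character (the first differing letter decides):
  'arooox' < 'duvi' since 'a' < 'd' at position 1
  'duvi' < 'vqc' since 'd' < 'v' at position 1
  'vqc' < 'ydkop' since 'v' < 'y' at position 1
Chaining these comparisons gives the alphabetical order.
Final answer: ['arooox', 'duvi', 'vqc', 'ydkop']


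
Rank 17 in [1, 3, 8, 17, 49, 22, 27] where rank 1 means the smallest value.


Sort ascending: [1, 3, 8, 17, 22, 27, 49]
Find 17 in the sorted list.
17 is at position 4 (1-indexed).
Final answer: 4


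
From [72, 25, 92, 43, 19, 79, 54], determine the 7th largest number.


Sort descending: [92, 79, 72, 54, 43, 25, 19]
The 7th element (1-indexed) is at index 6.
Value = 19
Final answer: 19


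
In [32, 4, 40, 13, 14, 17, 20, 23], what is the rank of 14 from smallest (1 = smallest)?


Sort ascending: [4, 13, 14, 17, 20, 23, 32, 40]
Find 14 in the sorted list.
14 is at position 3 (1-indexed).
Final answer: 3


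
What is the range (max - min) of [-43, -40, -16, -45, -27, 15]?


Maximum value: 15
Minimum value: -45
Range = 15 - (-45) = 60
Final answer: 60


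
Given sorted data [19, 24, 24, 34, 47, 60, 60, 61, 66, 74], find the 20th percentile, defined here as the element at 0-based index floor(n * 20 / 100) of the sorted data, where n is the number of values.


The dataset has n = 10 elements.
Index = floor(10 * 20 / 100) = floor(200 / 100) = floor(2) = 2
Counting from index 0 in the sorted data, the element at index 2 is 24.
Final answer: 24


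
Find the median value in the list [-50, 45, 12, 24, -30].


First, sort the list: [-50, -30, 12, 24, 45]
The list has 5 elements (odd count).
The middle index is 2 (0-based), and the element there is 12.
Final answer: 12


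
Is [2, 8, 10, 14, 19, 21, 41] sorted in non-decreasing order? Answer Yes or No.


Check consecutive pairs:
  2 <= 8? True
  8 <= 10? True
  10 <= 14? True
  14 <= 19? True
  19 <= 21? True
  21 <= 41? True
Every consecutive pair is in order, so the list is non-decreasing.
Final answer: Yes


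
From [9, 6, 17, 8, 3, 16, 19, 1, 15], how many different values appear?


List all unique values:
Distinct values: [1, 3, 6, 8, 9, 15, 16, 17, 19]
Count = 9
Final answer: 9


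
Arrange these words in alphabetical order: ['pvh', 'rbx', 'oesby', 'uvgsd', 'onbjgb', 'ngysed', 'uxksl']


Compare strings character by character (the first differing letter decides):
  'ngysed' < 'oesby' since 'n' < 'o' at position 1
  'oesby' < 'onbjgb' since 'e' < 'n' at position 2
  'onbjgb' < 'pvh' since 'o' < 'p' at position 1
  'pvh' < 'rbx' since 'p' < 'r' at position 1
  'rbx' < 'uvgsd' since 'r' < 'u' at position 1
  'uvgsd' < 'uxksl' since 'v' < 'x' at position 2
Chaining these comparisons gives the alphabetical order.
Final answer: ['ngysed', 'oesby', 'onbjgb', 'pvh', 'rbx', 'uvgsd', 'uxksl']


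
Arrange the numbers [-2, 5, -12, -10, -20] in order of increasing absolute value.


Compute absolute values:
  |-2| = 2
  |5| = 5
  |-12| = 12
  |-10| = 10
  |-20| = 20
Absolute values in increasing order: 2 < 5 < 10 < 12 < 20
Listing the original numbers in that order gives the answer.
Final answer: [-2, 5, -10, -12, -20]


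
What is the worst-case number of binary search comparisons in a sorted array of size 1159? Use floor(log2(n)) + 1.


Binary search halves the search space each step.
Maximum comparisons = floor(log2(1159)) + 1
log2(1159) = 10.1787
floor(log2(1159)) = 10, so 10 + 1 = 11
Final answer: 11


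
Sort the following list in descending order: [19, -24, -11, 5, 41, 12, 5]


Original list: [19, -24, -11, 5, 41, 12, 5]
Repeatedly take the largest remaining element:
  Remaining [19, -24, -11, 5, 41, 12, 5] -> largest is 41
  Remaining [19, -24, -11, 5, 12, 5] -> largest is 19
  Remaining [-24, -11, 5, 12, 5] -> largest is 12
  Remaining [-24, -11, 5, 5] -> largest is 5
  Remaining [-24, -11, 5] -> largest is 5
  Remaining [-24, -11] -> largest is -11
  Remaining [-24] -> largest is -24
Collecting the picks in order gives the descending list.
Final answer: [41, 19, 12, 5, 5, -11, -24]


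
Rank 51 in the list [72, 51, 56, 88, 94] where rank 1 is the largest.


Sort descending: [94, 88, 72, 56, 51]
Find 51 in the sorted list.
51 is at position 5.
Final answer: 5


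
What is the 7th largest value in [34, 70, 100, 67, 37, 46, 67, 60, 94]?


Sort descending: [100, 94, 70, 67, 67, 60, 46, 37, 34]
The 7th element (1-indexed) is at index 6.
Value = 46
Final answer: 46


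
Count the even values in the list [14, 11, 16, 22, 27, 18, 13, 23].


Check each element:
  14 is even
  11 is odd
  16 is even
  22 is even
  27 is odd
  18 is even
  13 is odd
  23 is odd
Evens: [14, 16, 22, 18]
Count of evens = 4
Final answer: 4


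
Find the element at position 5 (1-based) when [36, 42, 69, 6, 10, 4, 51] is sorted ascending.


Sort ascending: [4, 6, 10, 36, 42, 51, 69]
The 5th element (1-indexed) is at index 4.
Value = 42
Final answer: 42


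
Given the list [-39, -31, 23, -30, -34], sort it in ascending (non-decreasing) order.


Original list: [-39, -31, 23, -30, -34]
Repeatedly take the smallest remaining element:
  Remaining [-39, -31, 23, -30, -34] -> smallest is -39
  Remaining [-31, 23, -30, -34] -> smallest is -34
  Remaining [-31, 23, -30] -> smallest is -31
  Remaining [23, -30] -> smallest is -30
  Remaining [23] -> smallest is 23
Collecting the picks in order gives the sorted list.
Final answer: [-39, -34, -31, -30, 23]


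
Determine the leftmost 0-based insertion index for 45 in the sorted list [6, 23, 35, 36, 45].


List is sorted: [6, 23, 35, 36, 45]
We need the leftmost position where 45 can be inserted, i.e. the first index whose element is >= 45 (or the end of the list if none is).
Binary search with low=0, high=5 (0-based indices):
  low=0, high=5, mid=2: a[2]=35 < 45, so low = 3
  low=3, high=5, mid=4: a[4]=45 >= 45, so high = 4
  low=3, high=4, mid=3: a[3]=36 < 45, so low = 4
Now low = high = 4, so the insertion index is 4.
Final answer: 4


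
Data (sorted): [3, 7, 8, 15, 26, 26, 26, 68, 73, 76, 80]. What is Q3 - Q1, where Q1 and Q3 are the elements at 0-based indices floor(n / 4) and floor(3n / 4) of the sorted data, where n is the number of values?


The data has n = 11 elements.
Q1 index = floor(11 / 4) = floor(2.75) = 2; Q3 index = floor(3 * 11 / 4) = floor(8.25) = 8
Q1 = element at index 2 = 8
Q3 = element at index 8 = 73
IQR = 73 - 8 = 65
Final answer: 65


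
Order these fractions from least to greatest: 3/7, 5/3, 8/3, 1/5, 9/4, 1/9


Convert to decimal for comparison:
  3/7 = 0.4286
  5/3 = 1.6667
  8/3 = 2.6667
  1/5 = 0.2
  9/4 = 2.25
  1/9 = 0.1111
Decimals in increasing order: 0.1111 < 0.2 < 0.4286 < 1.6667 < 2.25 < 2.6667
Writing each back as its fraction gives the sorted order.
Final answer: 1/9, 1/5, 3/7, 5/3, 9/4, 8/3


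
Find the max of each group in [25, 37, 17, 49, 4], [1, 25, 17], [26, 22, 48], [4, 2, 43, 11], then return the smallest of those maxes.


Find max of each group:
  Group 1: [25, 37, 17, 49, 4] -> max = 49
  Group 2: [1, 25, 17] -> max = 25
  Group 3: [26, 22, 48] -> max = 48
  Group 4: [4, 2, 43, 11] -> max = 43
Maxes: [49, 25, 48, 43]
Minimum of maxes = 25
Final answer: 25


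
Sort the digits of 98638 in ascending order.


The number 98638 has digits: 9, 8, 6, 3, 8
Sorted: 3, 6, 8, 8, 9
Joining the sorted digits gives the result.
Final answer: 36889


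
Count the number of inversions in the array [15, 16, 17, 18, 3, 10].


For each element, count the later elements that are smaller than it:
  15 (index 0): smaller elements after it = [3, 10] -> 2
  16 (index 1): smaller elements after it = [3, 10] -> 2
  17 (index 2): smaller elements after it = [3, 10] -> 2
  18 (index 3): smaller elements after it = [3, 10] -> 2
  3 (index 4): smaller elements after it = [] -> 0
Total inversions = 2 + 2 + 2 + 2 + 0 = 8
Final answer: 8


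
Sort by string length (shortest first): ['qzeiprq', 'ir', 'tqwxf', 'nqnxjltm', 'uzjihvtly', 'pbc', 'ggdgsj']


Compute lengths:
  'qzeiprq' has length 7
  'ir' has length 2
  'tqwxf' has length 5
  'nqnxjltm' has length 8
  'uzjihvtly' has length 9
  'pbc' has length 3
  'ggdgsj' has length 6
Lengths in increasing order: 2 < 3 < 5 < 6 < 7 < 8 < 9
Listing the words in that order gives the answer.
Final answer: ['ir', 'pbc', 'tqwxf', 'ggdgsj', 'qzeiprq', 'nqnxjltm', 'uzjihvtly']


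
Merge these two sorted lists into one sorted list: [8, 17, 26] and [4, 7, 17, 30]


List A: [8, 17, 26]
List B: [4, 7, 17, 30]
Repeatedly compare the front elements and take the smaller:
  8 vs 4 -> take 4
  8 vs 7 -> take 7
  8 vs 17 -> take 8
  17 vs 17 -> take 17
  26 vs 17 -> take 17
  26 vs 30 -> take 26
  A is exhausted; append the rest of B: [30]
Final answer: [4, 7, 8, 17, 17, 26, 30]


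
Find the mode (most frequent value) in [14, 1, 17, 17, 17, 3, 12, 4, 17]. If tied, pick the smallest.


Count the frequency of each value:
  1 appears 1 time(s)
  3 appears 1 time(s)
  4 appears 1 time(s)
  12 appears 1 time(s)
  14 appears 1 time(s)
  17 appears 4 time(s)
Maximum frequency is 4.
Only 17 reaches that frequency, so it is the mode.
Final answer: 17


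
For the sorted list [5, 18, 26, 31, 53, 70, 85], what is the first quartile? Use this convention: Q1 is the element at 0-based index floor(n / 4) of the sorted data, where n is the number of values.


The list has n = 7 elements.
Q1 index = floor(7 / 4) = floor(1.75) = 1
Counting from index 0 in the sorted data, the element at index 1 is 18.
Final answer: 18


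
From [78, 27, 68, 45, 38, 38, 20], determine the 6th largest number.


Sort descending: [78, 68, 45, 38, 38, 27, 20]
The 6th element (1-indexed) is at index 5.
Value = 27
Final answer: 27


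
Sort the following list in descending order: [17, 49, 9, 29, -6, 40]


Original list: [17, 49, 9, 29, -6, 40]
Repeatedly take the largest remaining element:
  Remaining [17, 49, 9, 29, -6, 40] -> largest is 49
  Remaining [17, 9, 29, -6, 40] -> largest is 40
  Remaining [17, 9, 29, -6] -> largest is 29
  Remaining [17, 9, -6] -> largest is 17
  Remaining [9, -6] -> largest is 9
  Remaining [-6] -> largest is -6
Collecting the picks in order gives the descending list.
Final answer: [49, 40, 29, 17, 9, -6]


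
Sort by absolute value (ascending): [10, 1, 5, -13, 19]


Compute absolute values:
  |10| = 10
  |1| = 1
  |5| = 5
  |-13| = 13
  |19| = 19
Absolute values in increasing order: 1 < 5 < 10 < 13 < 19
Listing the original numbers in that order gives the answer.
Final answer: [1, 5, 10, -13, 19]


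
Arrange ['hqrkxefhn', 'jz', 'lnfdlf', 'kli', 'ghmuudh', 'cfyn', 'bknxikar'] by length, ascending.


Compute lengths:
  'hqrkxefhn' has length 9
  'jz' has length 2
  'lnfdlf' has length 6
  'kli' has length 3
  'ghmuudh' has length 7
  'cfyn' has length 4
  'bknxikar' has length 8
Lengths in increasing order: 2 < 3 < 4 < 6 < 7 < 8 < 9
Listing the words in that order gives the answer.
Final answer: ['jz', 'kli', 'cfyn', 'lnfdlf', 'ghmuudh', 'bknxikar', 'hqrkxefhn']


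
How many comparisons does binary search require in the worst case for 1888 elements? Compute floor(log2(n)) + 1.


Binary search halves the search space each step.
Maximum comparisons = floor(log2(1888)) + 1
log2(1888) = 10.8826
floor(log2(1888)) = 10, so 10 + 1 = 11
Final answer: 11


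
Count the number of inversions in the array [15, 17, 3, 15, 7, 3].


For each element, count the later elements that are smaller than it:
  15 (index 0): smaller elements after it = [3, 7, 3] -> 3
  17 (index 1): smaller elements after it = [3, 15, 7, 3] -> 4
  3 (index 2): smaller elements after it = [] -> 0
  15 (index 3): smaller elements after it = [7, 3] -> 2
  7 (index 4): smaller elements after it = [3] -> 1
Total inversions = 3 + 4 + 0 + 2 + 1 = 10
Final answer: 10


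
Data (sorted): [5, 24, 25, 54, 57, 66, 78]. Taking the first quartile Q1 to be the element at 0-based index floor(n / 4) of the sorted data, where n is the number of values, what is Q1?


The list has n = 7 elements.
Q1 index = floor(7 / 4) = floor(1.75) = 1
Counting from index 0 in the sorted data, the element at index 1 is 24.
Final answer: 24


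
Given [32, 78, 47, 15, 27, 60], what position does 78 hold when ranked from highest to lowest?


Sort descending: [78, 60, 47, 32, 27, 15]
Find 78 in the sorted list.
78 is at position 1.
Final answer: 1


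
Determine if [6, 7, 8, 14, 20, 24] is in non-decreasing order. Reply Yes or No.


Check consecutive pairs:
  6 <= 7? True
  7 <= 8? True
  8 <= 14? True
  14 <= 20? True
  20 <= 24? True
Every consecutive pair is in order, so the list is non-decreasing.
Final answer: Yes


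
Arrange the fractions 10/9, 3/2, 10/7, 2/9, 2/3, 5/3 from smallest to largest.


Convert to decimal for comparison:
  10/9 = 1.1111
  3/2 = 1.5
  10/7 = 1.4286
  2/9 = 0.2222
  2/3 = 0.6667
  5/3 = 1.6667
Decimals in increasing order: 0.2222 < 0.6667 < 1.1111 < 1.4286 < 1.5 < 1.6667
Writing each back as its fraction gives the sorted order.
Final answer: 2/9, 2/3, 10/9, 10/7, 3/2, 5/3


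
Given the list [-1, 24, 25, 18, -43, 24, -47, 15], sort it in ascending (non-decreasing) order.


Original list: [-1, 24, 25, 18, -43, 24, -47, 15]
Repeatedly take the smallest remaining element:
  Remaining [-1, 24, 25, 18, -43, 24, -47, 15] -> smallest is -47
  Remaining [-1, 24, 25, 18, -43, 24, 15] -> smallest is -43
  Remaining [-1, 24, 25, 18, 24, 15] -> smallest is -1
  Remaining [24, 25, 18, 24, 15] -> smallest is 15
  Remaining [24, 25, 18, 24] -> smallest is 18
  Remaining [24, 25, 24] -> smallest is 24
  Remaining [25, 24] -> smallest is 24
  Remaining [25] -> smallest is 25
Collecting the picks in order gives the sorted list.
Final answer: [-47, -43, -1, 15, 18, 24, 24, 25]


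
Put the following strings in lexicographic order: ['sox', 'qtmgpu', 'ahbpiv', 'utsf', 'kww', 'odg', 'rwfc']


Compare strings character by character (the first differing letter decides):
  'ahbpiv' < 'kww' since 'a' < 'k' at position 1
  'kww' < 'odg' since 'k' < 'o' at position 1
  'odg' < 'qtmgpu' since 'o' < 'q' at position 1
  'qtmgpu' < 'rwfc' since 'q' < 'r' at position 1
  'rwfc' < 'sox' since 'r' < 's' at position 1
  'sox' < 'utsf' since 's' < 'u' at position 1
Chaining these comparisons gives the alphabetical order.
Final answer: ['ahbpiv', 'kww', 'odg', 'qtmgpu', 'rwfc', 'sox', 'utsf']


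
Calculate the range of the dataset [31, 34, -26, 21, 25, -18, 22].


Maximum value: 34
Minimum value: -26
Range = 34 - (-26) = 60
Final answer: 60


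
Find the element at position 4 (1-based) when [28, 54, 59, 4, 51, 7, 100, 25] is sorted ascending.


Sort ascending: [4, 7, 25, 28, 51, 54, 59, 100]
The 4th element (1-indexed) is at index 3.
Value = 28
Final answer: 28
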